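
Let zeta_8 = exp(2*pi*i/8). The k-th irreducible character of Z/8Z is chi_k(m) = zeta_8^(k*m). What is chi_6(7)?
chi_6(7) = zeta_8^42 = I

Proof sketch: chi_6(7) = zeta_8^(6*7) = zeta_8^42. Since zeta_8^8 = 1, this equals zeta_8^2 = exp(2*pi*i*2/8) = I.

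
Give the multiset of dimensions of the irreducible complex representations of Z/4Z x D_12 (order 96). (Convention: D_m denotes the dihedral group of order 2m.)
Dimensions: 1, 1, 1, 1, 1, 1, 1, 1, 1, 1, 1, 1, 1, 1, 1, 1, 2, 2, 2, 2, 2, 2, 2, 2, 2, 2, 2, 2, 2, 2, 2, 2, 2, 2, 2, 2

Solution. There are 36 irreducibles (= number of conjugacy classes). Their dimensions d_i satisfy sum d_i^2 = |G| = 96: 1 + 1 + 1 + 1 + 1 + 1 + 1 + 1 + 1 + 1 + 1 + 1 + 1 + 1 + 1 + 1 + 4 + 4 + 4 + 4 + 4 + 4 + 4 + 4 + 4 + 4 + 4 + 4 + 4 + 4 + 4 + 4 + 4 + 4 + 4 + 4 = 96. (For the product with Z/4Z: each of the 4 1-dim characters of Z/4Z tensors with each irrep of D_12, giving 4 copies of each D_12-dimension.)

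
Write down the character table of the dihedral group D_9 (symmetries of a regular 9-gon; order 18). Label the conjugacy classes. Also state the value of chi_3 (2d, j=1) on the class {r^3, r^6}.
Conjugacy classes: {e} of size 1, {r^1, r^8} of size 2, {r^2, r^7} of size 2, {r^3, r^6} of size 2, {r^4, r^5} of size 2, {s, sr, ..., sr^8} of size 9.
Character table:
  irrep \ class              {e} (size 1)  {r^1, r^8} (size 2)  {r^2, r^7} (size 2)  {r^3, r^6} (size 2)  {r^4, r^5} (size 2)  {s, sr, ..., sr^8} (size 9)
  chi_1 (triv)               1             1                    1                    1                    1                    1                          
  chi_2 (sign: r->1, s->-1)  1             1                    1                    1                    1                    -1                         
  chi_3 (2d, j=1)            2             2*cos(2*pi/9)        2*cos(4*pi/9)        -1                   -2*cos(pi/9)         0                          
  chi_4 (2d, j=2)            2             2*cos(4*pi/9)        -2*cos(pi/9)         -1                   2*cos(2*pi/9)        0                          
  chi_5 (2d, j=3)            2             -1                   -1                   2                    -1                   0                          
  chi_6 (2d, j=4)            2             -2*cos(pi/9)         2*cos(2*pi/9)        -1                   2*cos(4*pi/9)        0                          

Spot check: chi_3 (2d, j=1) on {r^3, r^6} = -1.

Justification: D_9 has order 2*9 = 18 with 6 conjugacy classes, hence 6 irreducibles. Sum of squared dims 1 + 1 + 4 + 4 + 4 + 4 = 18 = |G|. Linear characters come from the abelianisation; the 2-dimensional irreps have character r^k -> 2*cos(2*pi*j*k/9), reflections -> 0.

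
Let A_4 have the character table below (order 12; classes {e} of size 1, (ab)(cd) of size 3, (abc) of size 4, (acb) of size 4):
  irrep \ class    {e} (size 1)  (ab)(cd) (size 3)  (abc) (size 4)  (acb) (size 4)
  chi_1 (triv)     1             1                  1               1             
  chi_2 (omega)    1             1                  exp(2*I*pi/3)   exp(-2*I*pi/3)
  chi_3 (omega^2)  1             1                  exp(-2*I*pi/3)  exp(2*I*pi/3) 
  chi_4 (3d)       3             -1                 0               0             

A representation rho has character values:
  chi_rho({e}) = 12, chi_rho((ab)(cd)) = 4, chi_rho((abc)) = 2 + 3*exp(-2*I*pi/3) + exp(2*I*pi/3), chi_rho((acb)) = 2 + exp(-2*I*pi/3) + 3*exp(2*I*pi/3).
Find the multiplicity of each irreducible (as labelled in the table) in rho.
Multiplicities: chi_1: 2, chi_2: 1, chi_3: 3, chi_4: 2.

Why: Use <chi_rho, chi> = (1/|G|) sum_C |C| * chi_rho(C) * conj(chi(C)) with |G| = 12 for each irreducible chi in the table:
  <chi_rho, chi_1> = (1/12)[1*(12)*conj(1) + 3*(4)*conj(1) + 4*(2 + 3*exp(-2*I*pi/3) + exp(2*I*pi/3))*conj(1) + 4*(2 + exp(-2*I*pi/3) + 3*exp(2*I*pi/3))*conj(1)]
      = (1/12)[(12) + (12) + (8 + 12*exp(-2*I*pi/3) + 4*exp(2*I*pi/3)) + (8 + 4*exp(-2*I*pi/3) + 12*exp(2*I*pi/3))] = 24/12 = 2
  <chi_rho, chi_2> = (1/12)[1*(12)*conj(1) + 3*(4)*conj(1) + 4*(2 + 3*exp(-2*I*pi/3) + exp(2*I*pi/3))*conj(exp(2*I*pi/3)) + 4*(2 + exp(-2*I*pi/3) + 3*exp(2*I*pi/3))*conj(exp(-2*I*pi/3))]
      = (1/12)[(12) + (12) + (4 + 8*exp(-2*I*pi/3) + 12*exp(2*I*pi/3)) + (4 + 12*exp(-2*I*pi/3) + 8*exp(2*I*pi/3))] = 12/12 = 1
  <chi_rho, chi_3> = (1/12)[1*(12)*conj(1) + 3*(4)*conj(1) + 4*(2 + 3*exp(-2*I*pi/3) + exp(2*I*pi/3))*conj(exp(-2*I*pi/3)) + 4*(2 + exp(-2*I*pi/3) + 3*exp(2*I*pi/3))*conj(exp(2*I*pi/3))]
      = (1/12)[(12) + (12) + (12 + 4*exp(-2*I*pi/3) + 8*exp(2*I*pi/3)) + (12 + 8*exp(-2*I*pi/3) + 4*exp(2*I*pi/3))] = 36/12 = 3
  <chi_rho, chi_4> = (1/12)[1*(12)*conj(3) + 3*(4)*conj(-1) + 4*(2 + 3*exp(-2*I*pi/3) + exp(2*I*pi/3))*conj(0) + 4*(2 + exp(-2*I*pi/3) + 3*exp(2*I*pi/3))*conj(0)]
      = (1/12)[(36) + (-12) + (0) + (0)] = 24/12 = 2
(Exp terms are combined using exp(i*s)*conj(exp(i*t)) = exp(i*(s-t)), and sums of them are collapsed using the identity that for every m > 1 the m distinct m-th roots of unity sum to 0, e.g. 1 + exp(2*I*pi/3) + exp(-2*I*pi/3) = 0.)
Dimension check: dim(rho) = sum (mult * dim) = 2*1 + 1*1 + 3*1 + 2*3 = 12 = chi_rho(e) = 12.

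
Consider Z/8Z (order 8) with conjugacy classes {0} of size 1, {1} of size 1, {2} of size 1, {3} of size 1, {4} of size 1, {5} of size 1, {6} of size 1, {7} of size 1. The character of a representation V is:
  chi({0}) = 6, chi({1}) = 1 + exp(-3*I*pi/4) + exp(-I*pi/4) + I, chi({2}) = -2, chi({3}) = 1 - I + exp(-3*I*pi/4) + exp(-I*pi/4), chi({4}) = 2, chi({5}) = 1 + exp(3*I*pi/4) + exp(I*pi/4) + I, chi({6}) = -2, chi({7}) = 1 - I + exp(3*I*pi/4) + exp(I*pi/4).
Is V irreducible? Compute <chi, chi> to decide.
Not irreducible (reducible): <chi, chi> = 8 > 1.

Proof sketch: <chi, chi> = (1/|G|) sum_C |C| * |chi(C)|^2 = (1/8)[1*|6|^2 + 1*|1 + exp(-3*I*pi/4) + exp(-I*pi/4) + I|^2 + 1*|-2|^2 + 1*|1 - I + exp(-3*I*pi/4) + exp(-I*pi/4)|^2 + 1*|2|^2 + 1*|1 + exp(3*I*pi/4) + exp(I*pi/4) + I|^2 + 1*|-2|^2 + 1*|1 - I + exp(3*I*pi/4) + exp(I*pi/4)|^2]
  = (1/8)[(36) + (4 + 2*exp(-3*I*pi/4) + 2*exp(3*I*pi/4)) + (4) + (4 + 2*exp(-I*pi/4) + 2*exp(I*pi/4)) + (4) + (4 + 2*exp(-I*pi/4) + 2*exp(I*pi/4)) + (4) + (4 + 2*exp(-3*I*pi/4) + 2*exp(3*I*pi/4))] = 64/8 = 8.
(Exp terms are combined using exp(i*s)*conj(exp(i*t)) = exp(i*(s-t)), and sums of them are collapsed using the identity that for every m > 1 the m distinct m-th roots of unity sum to 0, e.g. 1 + exp(2*I*pi/3) + exp(-2*I*pi/3) = 0.)
A character is irreducible iff <chi, chi> = 1, so this representation is reducible.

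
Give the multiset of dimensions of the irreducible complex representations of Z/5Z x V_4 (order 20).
Dimensions: 1, 1, 1, 1, 1, 1, 1, 1, 1, 1, 1, 1, 1, 1, 1, 1, 1, 1, 1, 1

Reasoning: There are 20 irreducibles (= number of conjugacy classes). Their dimensions d_i satisfy sum d_i^2 = |G| = 20: 1 + 1 + 1 + 1 + 1 + 1 + 1 + 1 + 1 + 1 + 1 + 1 + 1 + 1 + 1 + 1 + 1 + 1 + 1 + 1 = 20. (For the product with Z/5Z: each of the 5 1-dim characters of Z/5Z tensors with each irrep of V_4, giving 5 copies of each V_4-dimension.)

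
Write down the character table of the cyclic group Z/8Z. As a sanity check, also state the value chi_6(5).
Character table of Z/8Z (irreps indexed chi_0,...,chi_7 with chi_k(m) = zeta_8^(k*m), zeta_8 = exp(2*pi*i/8)):
  irrep \ class  {0} (size 1)  {1} (size 1)    {2} (size 1)  {3} (size 1)    {4} (size 1)  {5} (size 1)    {6} (size 1)  {7} (size 1)  
  chi_0          1             1               1             1               1             1               1             1             
  chi_1          1             exp(I*pi/4)     I             exp(3*I*pi/4)   -1            exp(-3*I*pi/4)  -I            exp(-I*pi/4)  
  chi_2          1             I               -1            -I              1             I               -1            -I            
  chi_3          1             exp(3*I*pi/4)   -I            exp(I*pi/4)     -1            exp(-I*pi/4)    I             exp(-3*I*pi/4)
  chi_4          1             -1              1             -1              1             -1              1             -1            
  chi_5          1             exp(-3*I*pi/4)  I             exp(-I*pi/4)    -1            exp(I*pi/4)     -I            exp(3*I*pi/4) 
  chi_6          1             -I              -1            I               1             -I              -1            I             
  chi_7          1             exp(-I*pi/4)    -I            exp(-3*I*pi/4)  -1            exp(3*I*pi/4)   I             exp(I*pi/4)   

Spot check: chi_6(5) = zeta_8^(6*5) = zeta_8^30 = -I.

Justification: Z/8Z is abelian, so all 8 irreducible complex representations are 1-dimensional. They are given by chi_k(m) = zeta_8^(k*m) for k = 0,...,7. Row orthogonality: sum_m chi_k(m) conj(chi_l(m)) = 8 * [k = l].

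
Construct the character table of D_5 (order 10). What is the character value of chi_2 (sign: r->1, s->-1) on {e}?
Conjugacy classes: {e} of size 1, {r^1, r^4} of size 2, {r^2, r^3} of size 2, {s, sr, ..., sr^4} of size 5.
Character table:
  irrep \ class              {e} (size 1)  {r^1, r^4} (size 2)  {r^2, r^3} (size 2)  {s, sr, ..., sr^4} (size 5)
  chi_1 (triv)               1             1                    1                    1                          
  chi_2 (sign: r->1, s->-1)  1             1                    1                    -1                         
  chi_3 (2d, j=1)            2             -1/2 + sqrt(5)/2     -sqrt(5)/2 - 1/2     0                          
  chi_4 (2d, j=2)            2             -sqrt(5)/2 - 1/2     -1/2 + sqrt(5)/2     0                          

Spot check: chi_2 (sign: r->1, s->-1) on {e} = 1.

Derivation: D_5 has order 2*5 = 10 with 4 conjugacy classes, hence 4 irreducibles. Sum of squared dims 1 + 1 + 4 + 4 = 10 = |G|. Linear characters come from the abelianisation; the 2-dimensional irreps have character r^k -> 2*cos(2*pi*j*k/5), reflections -> 0.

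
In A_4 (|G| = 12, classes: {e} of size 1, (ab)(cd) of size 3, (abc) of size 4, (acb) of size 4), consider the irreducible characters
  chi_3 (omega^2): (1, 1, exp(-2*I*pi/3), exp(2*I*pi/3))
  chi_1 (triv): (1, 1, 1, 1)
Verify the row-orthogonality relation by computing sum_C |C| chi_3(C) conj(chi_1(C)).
Sum = 0; so <chi_3, chi_1> = 0 (distinct irreducibles are orthogonal).

Compute term by term over conjugacy classes (|C| * chi_3(C) * conj(chi_1(C))):
  1*(1)*conj(1) + 3*(1)*conj(1) + 4*(exp(-2*I*pi/3))*conj(1) + 4*(exp(2*I*pi/3))*conj(1)
  = (1) + (3) + (4*exp(-2*I*pi/3)) + (4*exp(2*I*pi/3))
  = 0.
(Exp terms are combined using exp(i*s)*conj(exp(i*t)) = exp(i*(s-t)), and sums of them are collapsed using the identity that for every m > 1 the m distinct m-th roots of unity sum to 0, e.g. 1 + exp(2*I*pi/3) + exp(-2*I*pi/3) = 0.)
Dividing by |G| = 12 gives 0/12 = 0, matching the row-orthogonality relation <chi_3, chi_1> = [chi_3 = chi_1].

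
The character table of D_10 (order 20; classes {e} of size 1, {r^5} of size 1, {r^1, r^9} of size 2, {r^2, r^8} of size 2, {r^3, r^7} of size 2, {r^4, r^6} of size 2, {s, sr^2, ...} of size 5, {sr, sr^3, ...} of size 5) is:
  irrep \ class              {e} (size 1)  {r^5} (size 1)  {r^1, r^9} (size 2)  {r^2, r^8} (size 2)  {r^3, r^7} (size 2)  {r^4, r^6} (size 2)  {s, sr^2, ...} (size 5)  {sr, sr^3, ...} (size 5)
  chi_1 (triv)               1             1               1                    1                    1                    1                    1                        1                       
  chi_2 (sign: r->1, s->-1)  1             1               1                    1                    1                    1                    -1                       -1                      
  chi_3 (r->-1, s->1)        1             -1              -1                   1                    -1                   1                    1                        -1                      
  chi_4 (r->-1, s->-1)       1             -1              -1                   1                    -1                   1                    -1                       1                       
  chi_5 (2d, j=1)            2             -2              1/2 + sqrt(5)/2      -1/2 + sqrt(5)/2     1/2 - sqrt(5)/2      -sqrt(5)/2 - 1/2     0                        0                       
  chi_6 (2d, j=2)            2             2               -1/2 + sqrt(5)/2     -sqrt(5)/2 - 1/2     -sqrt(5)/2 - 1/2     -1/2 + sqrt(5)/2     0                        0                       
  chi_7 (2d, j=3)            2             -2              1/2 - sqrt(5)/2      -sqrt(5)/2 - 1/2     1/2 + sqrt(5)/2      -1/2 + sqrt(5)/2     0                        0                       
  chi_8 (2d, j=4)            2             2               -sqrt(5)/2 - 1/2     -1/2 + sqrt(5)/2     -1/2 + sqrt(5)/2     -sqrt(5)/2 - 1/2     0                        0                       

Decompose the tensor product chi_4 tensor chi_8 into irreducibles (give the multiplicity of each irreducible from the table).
chi_4 tensor chi_8 = chi_5 (all other irreducibles have multiplicity 0).

Argument: The character of a tensor product is the pointwise product (chi_4 * chi_8)(C) = chi_4(C) * chi_8(C):
  {e}: (1)*(2), {r^5}: (-1)*(2), {r^1, r^9}: (-1)*(-sqrt(5)/2 - 1/2), {r^2, r^8}: (1)*(-1/2 + sqrt(5)/2), {r^3, r^7}: (-1)*(-1/2 + sqrt(5)/2), {r^4, r^6}: (1)*(-sqrt(5)/2 - 1/2), {s, sr^2, ...}: (-1)*(0), {sr, sr^3, ...}: (1)*(0)
so (chi_4 * chi_8) takes values
  {e} -> 2, {r^5} -> -2, {r^1, r^9} -> 1/2 + sqrt(5)/2, {r^2, r^8} -> -1/2 + sqrt(5)/2, {r^3, r^7} -> 1/2 - sqrt(5)/2, {r^4, r^6} -> -sqrt(5)/2 - 1/2, {s, sr^2, ...} -> 0, {sr, sr^3, ...} -> 0.
Now take the inner product of this character with each irreducible chi from the table, <chi_4*chi_8, chi> = (1/20) sum_C |C| (chi_4*chi_8)(C) conj(chi(C)):
  <chi_4*chi_8, chi_1> = (1/20)[1*(2)*conj(1) + 1*(-2)*conj(1) + 2*(1/2 + sqrt(5)/2)*conj(1) + 2*(-1/2 + sqrt(5)/2)*conj(1) + 2*(1/2 - sqrt(5)/2)*conj(1) + 2*(-sqrt(5)/2 - 1/2)*conj(1) + 5*(0)*conj(1) + 5*(0)*conj(1)]
      = (1/20)[(2) + (-2) + (1 + sqrt(5)) + (-1 + sqrt(5)) + (1 - sqrt(5)) + (-sqrt(5) - 1) + (0) + (0)] = 0/20 = 0
  <chi_4*chi_8, chi_2> = (1/20)[1*(2)*conj(1) + 1*(-2)*conj(1) + 2*(1/2 + sqrt(5)/2)*conj(1) + 2*(-1/2 + sqrt(5)/2)*conj(1) + 2*(1/2 - sqrt(5)/2)*conj(1) + 2*(-sqrt(5)/2 - 1/2)*conj(1) + 5*(0)*conj(-1) + 5*(0)*conj(-1)]
      = (1/20)[(2) + (-2) + (1 + sqrt(5)) + (-1 + sqrt(5)) + (1 - sqrt(5)) + (-sqrt(5) - 1) + (0) + (0)] = 0/20 = 0
  <chi_4*chi_8, chi_3> = (1/20)[1*(2)*conj(1) + 1*(-2)*conj(-1) + 2*(1/2 + sqrt(5)/2)*conj(-1) + 2*(-1/2 + sqrt(5)/2)*conj(1) + 2*(1/2 - sqrt(5)/2)*conj(-1) + 2*(-sqrt(5)/2 - 1/2)*conj(1) + 5*(0)*conj(1) + 5*(0)*conj(-1)]
      = (1/20)[(2) + (2) + (-sqrt(5) - 1) + (-1 + sqrt(5)) + (-1 + sqrt(5)) + (-sqrt(5) - 1) + (0) + (0)] = 0/20 = 0
  <chi_4*chi_8, chi_4> = (1/20)[1*(2)*conj(1) + 1*(-2)*conj(-1) + 2*(1/2 + sqrt(5)/2)*conj(-1) + 2*(-1/2 + sqrt(5)/2)*conj(1) + 2*(1/2 - sqrt(5)/2)*conj(-1) + 2*(-sqrt(5)/2 - 1/2)*conj(1) + 5*(0)*conj(-1) + 5*(0)*conj(1)]
      = (1/20)[(2) + (2) + (-sqrt(5) - 1) + (-1 + sqrt(5)) + (-1 + sqrt(5)) + (-sqrt(5) - 1) + (0) + (0)] = 0/20 = 0
  <chi_4*chi_8, chi_5> = (1/20)[1*(2)*conj(2) + 1*(-2)*conj(-2) + 2*(1/2 + sqrt(5)/2)*conj(1/2 + sqrt(5)/2) + 2*(-1/2 + sqrt(5)/2)*conj(-1/2 + sqrt(5)/2) + 2*(1/2 - sqrt(5)/2)*conj(1/2 - sqrt(5)/2) + 2*(-sqrt(5)/2 - 1/2)*conj(-sqrt(5)/2 - 1/2) + 5*(0)*conj(0) + 5*(0)*conj(0)]
      = (1/20)[(4) + (4) + (sqrt(5) + 3) + (3 - sqrt(5)) + (3 - sqrt(5)) + (sqrt(5) + 3) + (0) + (0)] = 20/20 = 1
  <chi_4*chi_8, chi_6> = (1/20)[1*(2)*conj(2) + 1*(-2)*conj(2) + 2*(1/2 + sqrt(5)/2)*conj(-1/2 + sqrt(5)/2) + 2*(-1/2 + sqrt(5)/2)*conj(-sqrt(5)/2 - 1/2) + 2*(1/2 - sqrt(5)/2)*conj(-sqrt(5)/2 - 1/2) + 2*(-sqrt(5)/2 - 1/2)*conj(-1/2 + sqrt(5)/2) + 5*(0)*conj(0) + 5*(0)*conj(0)]
      = (1/20)[(4) + (-4) + (2) + (-2) + (2) + (-2) + (0) + (0)] = 0/20 = 0
  <chi_4*chi_8, chi_7> = (1/20)[1*(2)*conj(2) + 1*(-2)*conj(-2) + 2*(1/2 + sqrt(5)/2)*conj(1/2 - sqrt(5)/2) + 2*(-1/2 + sqrt(5)/2)*conj(-sqrt(5)/2 - 1/2) + 2*(1/2 - sqrt(5)/2)*conj(1/2 + sqrt(5)/2) + 2*(-sqrt(5)/2 - 1/2)*conj(-1/2 + sqrt(5)/2) + 5*(0)*conj(0) + 5*(0)*conj(0)]
      = (1/20)[(4) + (4) + (-2) + (-2) + (-2) + (-2) + (0) + (0)] = 0/20 = 0
  <chi_4*chi_8, chi_8> = (1/20)[1*(2)*conj(2) + 1*(-2)*conj(2) + 2*(1/2 + sqrt(5)/2)*conj(-sqrt(5)/2 - 1/2) + 2*(-1/2 + sqrt(5)/2)*conj(-1/2 + sqrt(5)/2) + 2*(1/2 - sqrt(5)/2)*conj(-1/2 + sqrt(5)/2) + 2*(-sqrt(5)/2 - 1/2)*conj(-sqrt(5)/2 - 1/2) + 5*(0)*conj(0) + 5*(0)*conj(0)]
      = (1/20)[(4) + (-4) + (-3 - sqrt(5)) + (3 - sqrt(5)) + (-3 + sqrt(5)) + (sqrt(5) + 3) + (0) + (0)] = 0/20 = 0
Hence the multiplicities are chi_5: 1. Dimension check: dim(chi_4)*dim(chi_8) = 1*2 = 2 and sum (mult * dim) = 1*2 = 2.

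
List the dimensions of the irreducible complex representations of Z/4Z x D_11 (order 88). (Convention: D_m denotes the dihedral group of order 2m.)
Dimensions: 1, 1, 1, 1, 1, 1, 1, 1, 2, 2, 2, 2, 2, 2, 2, 2, 2, 2, 2, 2, 2, 2, 2, 2, 2, 2, 2, 2

Derivation: There are 28 irreducibles (= number of conjugacy classes). Their dimensions d_i satisfy sum d_i^2 = |G| = 88: 1 + 1 + 1 + 1 + 1 + 1 + 1 + 1 + 4 + 4 + 4 + 4 + 4 + 4 + 4 + 4 + 4 + 4 + 4 + 4 + 4 + 4 + 4 + 4 + 4 + 4 + 4 + 4 = 88. (For the product with Z/4Z: each of the 4 1-dim characters of Z/4Z tensors with each irrep of D_11, giving 4 copies of each D_11-dimension.)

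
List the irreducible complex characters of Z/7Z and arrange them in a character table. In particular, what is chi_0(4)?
Character table of Z/7Z (irreps indexed chi_0,...,chi_6 with chi_k(m) = zeta_7^(k*m), zeta_7 = exp(2*pi*i/7)):
  irrep \ class  {0} (size 1)  {1} (size 1)    {2} (size 1)    {3} (size 1)    {4} (size 1)    {5} (size 1)    {6} (size 1)  
  chi_0          1             1               1               1               1               1               1             
  chi_1          1             exp(2*I*pi/7)   exp(4*I*pi/7)   exp(6*I*pi/7)   exp(-6*I*pi/7)  exp(-4*I*pi/7)  exp(-2*I*pi/7)
  chi_2          1             exp(4*I*pi/7)   exp(-6*I*pi/7)  exp(-2*I*pi/7)  exp(2*I*pi/7)   exp(6*I*pi/7)   exp(-4*I*pi/7)
  chi_3          1             exp(6*I*pi/7)   exp(-2*I*pi/7)  exp(4*I*pi/7)   exp(-4*I*pi/7)  exp(2*I*pi/7)   exp(-6*I*pi/7)
  chi_4          1             exp(-6*I*pi/7)  exp(2*I*pi/7)   exp(-4*I*pi/7)  exp(4*I*pi/7)   exp(-2*I*pi/7)  exp(6*I*pi/7) 
  chi_5          1             exp(-4*I*pi/7)  exp(6*I*pi/7)   exp(2*I*pi/7)   exp(-2*I*pi/7)  exp(-6*I*pi/7)  exp(4*I*pi/7) 
  chi_6          1             exp(-2*I*pi/7)  exp(-4*I*pi/7)  exp(-6*I*pi/7)  exp(6*I*pi/7)   exp(4*I*pi/7)   exp(2*I*pi/7) 

Spot check: chi_0(4) = zeta_7^(0*4) = zeta_7^0 = 1.

Z/7Z is abelian, so all 7 irreducible complex representations are 1-dimensional. They are given by chi_k(m) = zeta_7^(k*m) for k = 0,...,6. Row orthogonality: sum_m chi_k(m) conj(chi_l(m)) = 7 * [k = l].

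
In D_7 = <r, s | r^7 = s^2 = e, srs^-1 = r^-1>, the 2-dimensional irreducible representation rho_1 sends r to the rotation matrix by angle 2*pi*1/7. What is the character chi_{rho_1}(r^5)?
chi_{rho_1}(r^5) = 2*cos(2*pi*1*5/7) = -2*cos(3*pi/7)

Justification: rho_1(r^5) is rotation by angle 2*pi*1*5/7, whose trace is 2*cos(2*pi*1*5/7) = -2*cos(3*pi/7).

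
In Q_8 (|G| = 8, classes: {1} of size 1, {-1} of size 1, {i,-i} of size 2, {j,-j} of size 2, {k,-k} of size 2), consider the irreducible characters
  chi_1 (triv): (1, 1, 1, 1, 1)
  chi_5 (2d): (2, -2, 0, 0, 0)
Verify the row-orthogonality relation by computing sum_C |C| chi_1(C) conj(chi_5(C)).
Sum = 0; so <chi_1, chi_5> = 0 (distinct irreducibles are orthogonal).

Why: Compute term by term over conjugacy classes (|C| * chi_1(C) * conj(chi_5(C))):
  1*(1)*conj(2) + 1*(1)*conj(-2) + 2*(1)*conj(0) + 2*(1)*conj(0) + 2*(1)*conj(0)
  = (2) + (-2) + (0) + (0) + (0)
  = 0.
Dividing by |G| = 8 gives 0/8 = 0, matching the row-orthogonality relation <chi_1, chi_5> = [chi_1 = chi_5].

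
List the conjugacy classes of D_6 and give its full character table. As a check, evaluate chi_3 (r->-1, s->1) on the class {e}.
Conjugacy classes: {e} of size 1, {r^3} of size 1, {r^1, r^5} of size 2, {r^2, r^4} of size 2, {s, sr^2, ...} of size 3, {sr, sr^3, ...} of size 3.
Character table:
  irrep \ class              {e} (size 1)  {r^3} (size 1)  {r^1, r^5} (size 2)  {r^2, r^4} (size 2)  {s, sr^2, ...} (size 3)  {sr, sr^3, ...} (size 3)
  chi_1 (triv)               1             1               1                    1                    1                        1                       
  chi_2 (sign: r->1, s->-1)  1             1               1                    1                    -1                       -1                      
  chi_3 (r->-1, s->1)        1             -1              -1                   1                    1                        -1                      
  chi_4 (r->-1, s->-1)       1             -1              -1                   1                    -1                       1                       
  chi_5 (2d, j=1)            2             -2              1                    -1                   0                        0                       
  chi_6 (2d, j=2)            2             2               -1                   -1                   0                        0                       

Spot check: chi_3 (r->-1, s->1) on {e} = 1.

Solution. D_6 has order 2*6 = 12 with 6 conjugacy classes, hence 6 irreducibles. Sum of squared dims 1 + 1 + 1 + 1 + 4 + 4 = 12 = |G|. Linear characters come from the abelianisation; the 2-dimensional irreps have character r^k -> 2*cos(2*pi*j*k/6), reflections -> 0.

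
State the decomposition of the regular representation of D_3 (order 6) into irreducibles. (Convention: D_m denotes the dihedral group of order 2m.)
Each irreducible V_i of dimension d_i appears with multiplicity d_i, i.e. rho_reg = (direct sum over all irreducibles V_i) d_i V_i. The irreducible dimensions for D_3 are 1, 1, 2: 2 irreducibles of dimension 1, each with multiplicity 1; 1 irreducible of dimension 2, with multiplicity 2. Total dimension 2*1*1 + 1*2*2 = 6 = |G|.

Solution. General theorem: in the regular representation of a finite group G, each irreducible appears with multiplicity equal to its dimension. Check: dim(rho_reg) = sum d_i^2 = 1 + 1 + 4 = 6 = |G|.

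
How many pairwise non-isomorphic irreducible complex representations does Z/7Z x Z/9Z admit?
63

Derivation: The number of irreducible complex representations of a finite group equals its number of conjugacy classes. Z/7Z x Z/9Z is abelian of order 63, so every element is its own conjugacy class: 63 classes, so Z/7Z x Z/9Z (order 63) has exactly 63 irreducible complex representations.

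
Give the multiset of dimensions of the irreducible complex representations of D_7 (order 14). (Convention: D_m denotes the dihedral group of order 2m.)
Dimensions: 1, 1, 2, 2, 2

There are 5 irreducibles (= number of conjugacy classes). Their dimensions d_i satisfy sum d_i^2 = |G| = 14: 1 + 1 + 4 + 4 + 4 = 14.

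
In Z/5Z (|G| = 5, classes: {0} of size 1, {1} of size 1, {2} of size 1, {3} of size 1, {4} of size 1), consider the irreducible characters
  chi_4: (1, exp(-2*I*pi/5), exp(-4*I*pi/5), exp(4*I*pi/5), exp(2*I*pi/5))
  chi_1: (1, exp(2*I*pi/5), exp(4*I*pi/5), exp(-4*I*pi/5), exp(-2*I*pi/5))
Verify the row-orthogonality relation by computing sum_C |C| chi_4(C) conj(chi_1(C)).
Sum = 0; so <chi_4, chi_1> = 0 (distinct irreducibles are orthogonal).

Explanation: Compute term by term over conjugacy classes (|C| * chi_4(C) * conj(chi_1(C))):
  1*(1)*conj(1) + 1*(exp(-2*I*pi/5))*conj(exp(2*I*pi/5)) + 1*(exp(-4*I*pi/5))*conj(exp(4*I*pi/5)) + 1*(exp(4*I*pi/5))*conj(exp(-4*I*pi/5)) + 1*(exp(2*I*pi/5))*conj(exp(-2*I*pi/5))
  = (1) + (exp(-4*I*pi/5)) + (exp(2*I*pi/5)) + (exp(-2*I*pi/5)) + (exp(4*I*pi/5))
  = 0.
(Exp terms are combined using exp(i*s)*conj(exp(i*t)) = exp(i*(s-t)), and sums of them are collapsed using the identity that for every m > 1 the m distinct m-th roots of unity sum to 0, e.g. 1 + exp(2*I*pi/3) + exp(-2*I*pi/3) = 0.)
Dividing by |G| = 5 gives 0/5 = 0, matching the row-orthogonality relation <chi_4, chi_1> = [chi_4 = chi_1].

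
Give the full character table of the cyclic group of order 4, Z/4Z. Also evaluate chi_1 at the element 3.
Character table of Z/4Z (irreps indexed chi_0,...,chi_3 with chi_k(m) = zeta_4^(k*m), zeta_4 = exp(2*pi*i/4)):
  irrep \ class  {0} (size 1)  {1} (size 1)  {2} (size 1)  {3} (size 1)
  chi_0          1             1             1             1           
  chi_1          1             I             -1            -I          
  chi_2          1             -1            1             -1          
  chi_3          1             -I            -1            I           

Spot check: chi_1(3) = zeta_4^(1*3) = zeta_4^3 = -I.

Z/4Z is abelian, so all 4 irreducible complex representations are 1-dimensional. They are given by chi_k(m) = zeta_4^(k*m) for k = 0,...,3. Row orthogonality: sum_m chi_k(m) conj(chi_l(m)) = 4 * [k = l].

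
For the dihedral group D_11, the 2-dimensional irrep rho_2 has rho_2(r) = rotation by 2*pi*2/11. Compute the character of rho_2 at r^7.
chi_{rho_2}(r^7) = 2*cos(2*pi*2*7/11) = -2*cos(5*pi/11)

Reasoning: rho_2(r^7) is rotation by angle 2*pi*2*7/11, whose trace is 2*cos(2*pi*2*7/11) = -2*cos(5*pi/11).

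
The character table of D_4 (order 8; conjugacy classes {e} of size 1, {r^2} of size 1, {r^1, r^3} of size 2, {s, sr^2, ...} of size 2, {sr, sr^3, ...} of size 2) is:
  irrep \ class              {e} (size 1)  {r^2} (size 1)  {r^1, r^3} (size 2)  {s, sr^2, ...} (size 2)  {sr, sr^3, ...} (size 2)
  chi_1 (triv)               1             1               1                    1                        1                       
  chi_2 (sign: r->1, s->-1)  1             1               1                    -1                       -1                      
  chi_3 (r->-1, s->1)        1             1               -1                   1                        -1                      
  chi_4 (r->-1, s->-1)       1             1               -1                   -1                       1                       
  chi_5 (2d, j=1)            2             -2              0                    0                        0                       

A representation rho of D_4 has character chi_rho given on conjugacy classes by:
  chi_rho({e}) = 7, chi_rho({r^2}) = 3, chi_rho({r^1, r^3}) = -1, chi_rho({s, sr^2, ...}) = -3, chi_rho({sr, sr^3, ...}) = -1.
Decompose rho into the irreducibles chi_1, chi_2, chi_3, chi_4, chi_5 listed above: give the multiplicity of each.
Multiplicities: chi_1: 0, chi_2: 2, chi_3: 1, chi_4: 2, chi_5: 1.

Working: Use <chi_rho, chi> = (1/|G|) sum_C |C| * chi_rho(C) * conj(chi(C)) with |G| = 8 for each irreducible chi in the table:
  <chi_rho, chi_1> = (1/8)[1*(7)*conj(1) + 1*(3)*conj(1) + 2*(-1)*conj(1) + 2*(-3)*conj(1) + 2*(-1)*conj(1)]
      = (1/8)[(7) + (3) + (-2) + (-6) + (-2)] = 0/8 = 0
  <chi_rho, chi_2> = (1/8)[1*(7)*conj(1) + 1*(3)*conj(1) + 2*(-1)*conj(1) + 2*(-3)*conj(-1) + 2*(-1)*conj(-1)]
      = (1/8)[(7) + (3) + (-2) + (6) + (2)] = 16/8 = 2
  <chi_rho, chi_3> = (1/8)[1*(7)*conj(1) + 1*(3)*conj(1) + 2*(-1)*conj(-1) + 2*(-3)*conj(1) + 2*(-1)*conj(-1)]
      = (1/8)[(7) + (3) + (2) + (-6) + (2)] = 8/8 = 1
  <chi_rho, chi_4> = (1/8)[1*(7)*conj(1) + 1*(3)*conj(1) + 2*(-1)*conj(-1) + 2*(-3)*conj(-1) + 2*(-1)*conj(1)]
      = (1/8)[(7) + (3) + (2) + (6) + (-2)] = 16/8 = 2
  <chi_rho, chi_5> = (1/8)[1*(7)*conj(2) + 1*(3)*conj(-2) + 2*(-1)*conj(0) + 2*(-3)*conj(0) + 2*(-1)*conj(0)]
      = (1/8)[(14) + (-6) + (0) + (0) + (0)] = 8/8 = 1
Dimension check: dim(rho) = sum (mult * dim) = 0*1 + 2*1 + 1*1 + 2*1 + 1*2 = 7 = chi_rho(e) = 7.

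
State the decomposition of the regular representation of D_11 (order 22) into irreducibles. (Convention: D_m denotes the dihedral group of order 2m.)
Each irreducible V_i of dimension d_i appears with multiplicity d_i, i.e. rho_reg = (direct sum over all irreducibles V_i) d_i V_i. The irreducible dimensions for D_11 are 1, 1, 2, 2, 2, 2, 2: 2 irreducibles of dimension 1, each with multiplicity 1; 5 irreducibles of dimension 2, each with multiplicity 2. Total dimension 2*1*1 + 5*2*2 = 22 = |G|.

Solution. General theorem: in the regular representation of a finite group G, each irreducible appears with multiplicity equal to its dimension. Check: dim(rho_reg) = sum d_i^2 = 1 + 1 + 4 + 4 + 4 + 4 + 4 = 22 = |G|.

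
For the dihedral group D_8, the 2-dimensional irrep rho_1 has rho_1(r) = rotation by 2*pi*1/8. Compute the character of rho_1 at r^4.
chi_{rho_1}(r^4) = 2*cos(2*pi*1*4/8) = -2

Working: rho_1(r^4) is rotation by angle 2*pi*1*4/8, whose trace is 2*cos(2*pi*1*4/8) = -2.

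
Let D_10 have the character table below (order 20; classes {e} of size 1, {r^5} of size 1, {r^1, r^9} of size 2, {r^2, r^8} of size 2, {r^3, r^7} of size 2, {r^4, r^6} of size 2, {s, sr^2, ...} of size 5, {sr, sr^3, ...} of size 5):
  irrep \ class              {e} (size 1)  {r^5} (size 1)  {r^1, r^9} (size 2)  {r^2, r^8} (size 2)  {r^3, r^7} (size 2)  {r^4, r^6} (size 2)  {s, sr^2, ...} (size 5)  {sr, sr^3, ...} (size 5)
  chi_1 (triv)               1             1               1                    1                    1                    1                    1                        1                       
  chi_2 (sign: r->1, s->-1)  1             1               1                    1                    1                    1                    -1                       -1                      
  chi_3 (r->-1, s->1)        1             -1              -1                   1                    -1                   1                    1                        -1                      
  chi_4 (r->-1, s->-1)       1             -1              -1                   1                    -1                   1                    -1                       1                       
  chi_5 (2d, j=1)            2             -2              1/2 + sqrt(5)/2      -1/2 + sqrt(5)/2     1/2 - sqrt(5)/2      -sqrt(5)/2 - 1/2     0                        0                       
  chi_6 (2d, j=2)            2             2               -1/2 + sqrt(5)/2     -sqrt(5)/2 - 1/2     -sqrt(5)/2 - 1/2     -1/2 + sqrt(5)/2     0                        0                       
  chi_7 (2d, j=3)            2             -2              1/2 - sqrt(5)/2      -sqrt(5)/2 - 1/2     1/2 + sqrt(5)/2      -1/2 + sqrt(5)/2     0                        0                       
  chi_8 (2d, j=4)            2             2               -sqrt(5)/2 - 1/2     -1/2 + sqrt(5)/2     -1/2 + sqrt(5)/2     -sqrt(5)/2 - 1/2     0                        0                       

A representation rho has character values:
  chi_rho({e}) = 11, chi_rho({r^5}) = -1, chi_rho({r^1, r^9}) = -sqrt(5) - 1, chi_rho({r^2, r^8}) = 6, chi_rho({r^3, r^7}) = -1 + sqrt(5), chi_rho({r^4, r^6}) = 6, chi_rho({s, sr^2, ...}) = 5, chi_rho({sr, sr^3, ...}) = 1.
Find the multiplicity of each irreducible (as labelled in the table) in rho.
Multiplicities: chi_1: 3, chi_2: 0, chi_3: 3, chi_4: 1, chi_5: 0, chi_6: 0, chi_7: 1, chi_8: 1.

Derivation: Use <chi_rho, chi> = (1/|G|) sum_C |C| * chi_rho(C) * conj(chi(C)) with |G| = 20 for each irreducible chi in the table:
  <chi_rho, chi_1> = (1/20)[1*(11)*conj(1) + 1*(-1)*conj(1) + 2*(-sqrt(5) - 1)*conj(1) + 2*(6)*conj(1) + 2*(-1 + sqrt(5))*conj(1) + 2*(6)*conj(1) + 5*(5)*conj(1) + 5*(1)*conj(1)]
      = (1/20)[(11) + (-1) + (-2*sqrt(5) - 2) + (12) + (-2 + 2*sqrt(5)) + (12) + (25) + (5)] = 60/20 = 3
  <chi_rho, chi_2> = (1/20)[1*(11)*conj(1) + 1*(-1)*conj(1) + 2*(-sqrt(5) - 1)*conj(1) + 2*(6)*conj(1) + 2*(-1 + sqrt(5))*conj(1) + 2*(6)*conj(1) + 5*(5)*conj(-1) + 5*(1)*conj(-1)]
      = (1/20)[(11) + (-1) + (-2*sqrt(5) - 2) + (12) + (-2 + 2*sqrt(5)) + (12) + (-25) + (-5)] = 0/20 = 0
  <chi_rho, chi_3> = (1/20)[1*(11)*conj(1) + 1*(-1)*conj(-1) + 2*(-sqrt(5) - 1)*conj(-1) + 2*(6)*conj(1) + 2*(-1 + sqrt(5))*conj(-1) + 2*(6)*conj(1) + 5*(5)*conj(1) + 5*(1)*conj(-1)]
      = (1/20)[(11) + (1) + (2 + 2*sqrt(5)) + (12) + (2 - 2*sqrt(5)) + (12) + (25) + (-5)] = 60/20 = 3
  <chi_rho, chi_4> = (1/20)[1*(11)*conj(1) + 1*(-1)*conj(-1) + 2*(-sqrt(5) - 1)*conj(-1) + 2*(6)*conj(1) + 2*(-1 + sqrt(5))*conj(-1) + 2*(6)*conj(1) + 5*(5)*conj(-1) + 5*(1)*conj(1)]
      = (1/20)[(11) + (1) + (2 + 2*sqrt(5)) + (12) + (2 - 2*sqrt(5)) + (12) + (-25) + (5)] = 20/20 = 1
  <chi_rho, chi_5> = (1/20)[1*(11)*conj(2) + 1*(-1)*conj(-2) + 2*(-sqrt(5) - 1)*conj(1/2 + sqrt(5)/2) + 2*(6)*conj(-1/2 + sqrt(5)/2) + 2*(-1 + sqrt(5))*conj(1/2 - sqrt(5)/2) + 2*(6)*conj(-sqrt(5)/2 - 1/2) + 5*(5)*conj(0) + 5*(1)*conj(0)]
      = (1/20)[(22) + (2) + (-6 - 2*sqrt(5)) + (-6 + 6*sqrt(5)) + (-6 + 2*sqrt(5)) + (-6*sqrt(5) - 6) + (0) + (0)] = 0/20 = 0
  <chi_rho, chi_6> = (1/20)[1*(11)*conj(2) + 1*(-1)*conj(2) + 2*(-sqrt(5) - 1)*conj(-1/2 + sqrt(5)/2) + 2*(6)*conj(-sqrt(5)/2 - 1/2) + 2*(-1 + sqrt(5))*conj(-sqrt(5)/2 - 1/2) + 2*(6)*conj(-1/2 + sqrt(5)/2) + 5*(5)*conj(0) + 5*(1)*conj(0)]
      = (1/20)[(22) + (-2) + (-4) + (-6*sqrt(5) - 6) + (-4) + (-6 + 6*sqrt(5)) + (0) + (0)] = 0/20 = 0
  <chi_rho, chi_7> = (1/20)[1*(11)*conj(2) + 1*(-1)*conj(-2) + 2*(-sqrt(5) - 1)*conj(1/2 - sqrt(5)/2) + 2*(6)*conj(-sqrt(5)/2 - 1/2) + 2*(-1 + sqrt(5))*conj(1/2 + sqrt(5)/2) + 2*(6)*conj(-1/2 + sqrt(5)/2) + 5*(5)*conj(0) + 5*(1)*conj(0)]
      = (1/20)[(22) + (2) + (4) + (-6*sqrt(5) - 6) + (4) + (-6 + 6*sqrt(5)) + (0) + (0)] = 20/20 = 1
  <chi_rho, chi_8> = (1/20)[1*(11)*conj(2) + 1*(-1)*conj(2) + 2*(-sqrt(5) - 1)*conj(-sqrt(5)/2 - 1/2) + 2*(6)*conj(-1/2 + sqrt(5)/2) + 2*(-1 + sqrt(5))*conj(-1/2 + sqrt(5)/2) + 2*(6)*conj(-sqrt(5)/2 - 1/2) + 5*(5)*conj(0) + 5*(1)*conj(0)]
      = (1/20)[(22) + (-2) + (2*sqrt(5) + 6) + (-6 + 6*sqrt(5)) + (6 - 2*sqrt(5)) + (-6*sqrt(5) - 6) + (0) + (0)] = 20/20 = 1
Dimension check: dim(rho) = sum (mult * dim) = 3*1 + 0*1 + 3*1 + 1*1 + 0*2 + 0*2 + 1*2 + 1*2 = 11 = chi_rho(e) = 11.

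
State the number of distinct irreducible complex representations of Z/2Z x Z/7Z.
14

Derivation: The number of irreducible complex representations of a finite group equals its number of conjugacy classes. Z/2Z x Z/7Z is abelian of order 14, so every element is its own conjugacy class: 14 classes, so Z/2Z x Z/7Z (order 14) has exactly 14 irreducible complex representations.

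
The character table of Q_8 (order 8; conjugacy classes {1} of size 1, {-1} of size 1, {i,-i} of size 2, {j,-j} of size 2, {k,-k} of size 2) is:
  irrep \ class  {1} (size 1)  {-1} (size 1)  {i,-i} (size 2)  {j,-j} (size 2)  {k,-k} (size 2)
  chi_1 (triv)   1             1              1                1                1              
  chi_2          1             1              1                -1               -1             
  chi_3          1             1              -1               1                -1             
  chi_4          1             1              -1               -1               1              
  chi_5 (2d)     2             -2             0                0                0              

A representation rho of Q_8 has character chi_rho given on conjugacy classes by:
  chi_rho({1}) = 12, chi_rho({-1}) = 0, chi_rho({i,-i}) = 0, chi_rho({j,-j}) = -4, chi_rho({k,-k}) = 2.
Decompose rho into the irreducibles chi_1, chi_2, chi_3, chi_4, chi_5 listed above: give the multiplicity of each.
Multiplicities: chi_1: 1, chi_2: 2, chi_3: 0, chi_4: 3, chi_5: 3.

Working: Use <chi_rho, chi> = (1/|G|) sum_C |C| * chi_rho(C) * conj(chi(C)) with |G| = 8 for each irreducible chi in the table:
  <chi_rho, chi_1> = (1/8)[1*(12)*conj(1) + 1*(0)*conj(1) + 2*(0)*conj(1) + 2*(-4)*conj(1) + 2*(2)*conj(1)]
      = (1/8)[(12) + (0) + (0) + (-8) + (4)] = 8/8 = 1
  <chi_rho, chi_2> = (1/8)[1*(12)*conj(1) + 1*(0)*conj(1) + 2*(0)*conj(1) + 2*(-4)*conj(-1) + 2*(2)*conj(-1)]
      = (1/8)[(12) + (0) + (0) + (8) + (-4)] = 16/8 = 2
  <chi_rho, chi_3> = (1/8)[1*(12)*conj(1) + 1*(0)*conj(1) + 2*(0)*conj(-1) + 2*(-4)*conj(1) + 2*(2)*conj(-1)]
      = (1/8)[(12) + (0) + (0) + (-8) + (-4)] = 0/8 = 0
  <chi_rho, chi_4> = (1/8)[1*(12)*conj(1) + 1*(0)*conj(1) + 2*(0)*conj(-1) + 2*(-4)*conj(-1) + 2*(2)*conj(1)]
      = (1/8)[(12) + (0) + (0) + (8) + (4)] = 24/8 = 3
  <chi_rho, chi_5> = (1/8)[1*(12)*conj(2) + 1*(0)*conj(-2) + 2*(0)*conj(0) + 2*(-4)*conj(0) + 2*(2)*conj(0)]
      = (1/8)[(24) + (0) + (0) + (0) + (0)] = 24/8 = 3
Dimension check: dim(rho) = sum (mult * dim) = 1*1 + 2*1 + 0*1 + 3*1 + 3*2 = 12 = chi_rho(e) = 12.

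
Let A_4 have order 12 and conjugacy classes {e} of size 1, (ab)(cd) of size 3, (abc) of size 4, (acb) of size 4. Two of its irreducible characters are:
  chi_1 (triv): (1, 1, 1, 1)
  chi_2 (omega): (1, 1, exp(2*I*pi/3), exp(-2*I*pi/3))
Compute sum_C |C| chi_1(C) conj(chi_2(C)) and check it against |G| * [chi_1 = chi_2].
Sum = 0; so <chi_1, chi_2> = 0 (distinct irreducibles are orthogonal).

Reasoning: Compute term by term over conjugacy classes (|C| * chi_1(C) * conj(chi_2(C))):
  1*(1)*conj(1) + 3*(1)*conj(1) + 4*(1)*conj(exp(2*I*pi/3)) + 4*(1)*conj(exp(-2*I*pi/3))
  = (1) + (3) + (4*exp(-2*I*pi/3)) + (4*exp(2*I*pi/3))
  = 0.
(Exp terms are combined using exp(i*s)*conj(exp(i*t)) = exp(i*(s-t)), and sums of them are collapsed using the identity that for every m > 1 the m distinct m-th roots of unity sum to 0, e.g. 1 + exp(2*I*pi/3) + exp(-2*I*pi/3) = 0.)
Dividing by |G| = 12 gives 0/12 = 0, matching the row-orthogonality relation <chi_1, chi_2> = [chi_1 = chi_2].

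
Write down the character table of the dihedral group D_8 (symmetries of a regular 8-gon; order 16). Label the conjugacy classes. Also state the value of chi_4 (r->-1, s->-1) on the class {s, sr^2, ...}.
Conjugacy classes: {e} of size 1, {r^4} of size 1, {r^1, r^7} of size 2, {r^2, r^6} of size 2, {r^3, r^5} of size 2, {s, sr^2, ...} of size 4, {sr, sr^3, ...} of size 4.
Character table:
  irrep \ class              {e} (size 1)  {r^4} (size 1)  {r^1, r^7} (size 2)  {r^2, r^6} (size 2)  {r^3, r^5} (size 2)  {s, sr^2, ...} (size 4)  {sr, sr^3, ...} (size 4)
  chi_1 (triv)               1             1               1                    1                    1                    1                        1                       
  chi_2 (sign: r->1, s->-1)  1             1               1                    1                    1                    -1                       -1                      
  chi_3 (r->-1, s->1)        1             1               -1                   1                    -1                   1                        -1                      
  chi_4 (r->-1, s->-1)       1             1               -1                   1                    -1                   -1                       1                       
  chi_5 (2d, j=1)            2             -2              sqrt(2)              0                    -sqrt(2)             0                        0                       
  chi_6 (2d, j=2)            2             2               0                    -2                   0                    0                        0                       
  chi_7 (2d, j=3)            2             -2              -sqrt(2)             0                    sqrt(2)              0                        0                       

Spot check: chi_4 (r->-1, s->-1) on {s, sr^2, ...} = -1.

Details: D_8 has order 2*8 = 16 with 7 conjugacy classes, hence 7 irreducibles. Sum of squared dims 1 + 1 + 1 + 1 + 4 + 4 + 4 = 16 = |G|. Linear characters come from the abelianisation; the 2-dimensional irreps have character r^k -> 2*cos(2*pi*j*k/8), reflections -> 0.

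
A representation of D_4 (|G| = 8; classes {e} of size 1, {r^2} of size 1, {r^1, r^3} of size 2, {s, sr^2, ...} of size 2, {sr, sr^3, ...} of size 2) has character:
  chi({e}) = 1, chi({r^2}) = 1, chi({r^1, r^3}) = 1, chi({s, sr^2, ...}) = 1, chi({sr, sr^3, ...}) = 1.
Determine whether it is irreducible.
Irreducible: <chi, chi> = 1.

Solution. <chi, chi> = (1/|G|) sum_C |C| * |chi(C)|^2 = (1/8)[1*|1|^2 + 1*|1|^2 + 2*|1|^2 + 2*|1|^2 + 2*|1|^2]
  = (1/8)[(1) + (1) + (2) + (2) + (2)] = 8/8 = 1.
A character is irreducible iff <chi, chi> = 1, so this representation is irreducible.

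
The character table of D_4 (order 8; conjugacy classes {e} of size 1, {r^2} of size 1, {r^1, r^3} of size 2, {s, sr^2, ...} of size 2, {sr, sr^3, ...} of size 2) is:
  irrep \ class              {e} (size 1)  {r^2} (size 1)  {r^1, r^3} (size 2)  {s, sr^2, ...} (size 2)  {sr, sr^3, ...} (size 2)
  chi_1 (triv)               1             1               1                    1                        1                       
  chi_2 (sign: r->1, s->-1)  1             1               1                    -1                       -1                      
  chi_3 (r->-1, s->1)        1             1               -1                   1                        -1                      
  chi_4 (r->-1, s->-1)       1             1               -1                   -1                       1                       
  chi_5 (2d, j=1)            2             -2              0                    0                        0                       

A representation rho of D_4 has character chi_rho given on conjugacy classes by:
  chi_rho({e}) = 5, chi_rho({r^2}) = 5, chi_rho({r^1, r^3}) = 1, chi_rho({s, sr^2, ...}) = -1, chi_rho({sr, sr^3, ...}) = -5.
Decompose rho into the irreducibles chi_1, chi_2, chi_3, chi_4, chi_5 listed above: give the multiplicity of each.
Multiplicities: chi_1: 0, chi_2: 3, chi_3: 2, chi_4: 0, chi_5: 0.

Explanation: Use <chi_rho, chi> = (1/|G|) sum_C |C| * chi_rho(C) * conj(chi(C)) with |G| = 8 for each irreducible chi in the table:
  <chi_rho, chi_1> = (1/8)[1*(5)*conj(1) + 1*(5)*conj(1) + 2*(1)*conj(1) + 2*(-1)*conj(1) + 2*(-5)*conj(1)]
      = (1/8)[(5) + (5) + (2) + (-2) + (-10)] = 0/8 = 0
  <chi_rho, chi_2> = (1/8)[1*(5)*conj(1) + 1*(5)*conj(1) + 2*(1)*conj(1) + 2*(-1)*conj(-1) + 2*(-5)*conj(-1)]
      = (1/8)[(5) + (5) + (2) + (2) + (10)] = 24/8 = 3
  <chi_rho, chi_3> = (1/8)[1*(5)*conj(1) + 1*(5)*conj(1) + 2*(1)*conj(-1) + 2*(-1)*conj(1) + 2*(-5)*conj(-1)]
      = (1/8)[(5) + (5) + (-2) + (-2) + (10)] = 16/8 = 2
  <chi_rho, chi_4> = (1/8)[1*(5)*conj(1) + 1*(5)*conj(1) + 2*(1)*conj(-1) + 2*(-1)*conj(-1) + 2*(-5)*conj(1)]
      = (1/8)[(5) + (5) + (-2) + (2) + (-10)] = 0/8 = 0
  <chi_rho, chi_5> = (1/8)[1*(5)*conj(2) + 1*(5)*conj(-2) + 2*(1)*conj(0) + 2*(-1)*conj(0) + 2*(-5)*conj(0)]
      = (1/8)[(10) + (-10) + (0) + (0) + (0)] = 0/8 = 0
Dimension check: dim(rho) = sum (mult * dim) = 0*1 + 3*1 + 2*1 + 0*1 + 0*2 = 5 = chi_rho(e) = 5.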